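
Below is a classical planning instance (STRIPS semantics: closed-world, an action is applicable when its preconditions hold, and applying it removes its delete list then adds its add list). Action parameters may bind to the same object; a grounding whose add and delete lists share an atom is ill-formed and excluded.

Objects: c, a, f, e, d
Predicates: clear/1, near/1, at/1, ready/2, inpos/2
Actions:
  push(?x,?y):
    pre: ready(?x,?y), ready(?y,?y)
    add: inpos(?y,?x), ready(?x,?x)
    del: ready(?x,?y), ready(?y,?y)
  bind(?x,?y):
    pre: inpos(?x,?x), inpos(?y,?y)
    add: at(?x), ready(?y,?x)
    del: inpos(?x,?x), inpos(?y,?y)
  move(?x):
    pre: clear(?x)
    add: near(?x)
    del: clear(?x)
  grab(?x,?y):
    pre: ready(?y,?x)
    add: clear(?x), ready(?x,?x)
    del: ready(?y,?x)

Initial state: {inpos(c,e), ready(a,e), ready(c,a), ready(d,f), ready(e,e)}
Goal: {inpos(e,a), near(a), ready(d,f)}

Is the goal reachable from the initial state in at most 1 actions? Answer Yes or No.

1. push(a,e)  →  {inpos(c,e), inpos(e,a), ready(a,a), ready(c,a), ready(d,f)}
2. grab(a,c)  →  {clear(a), inpos(c,e), inpos(e,a), ready(a,a), ready(d,f)}
3. move(a)  →  {inpos(c,e), inpos(e,a), near(a), ready(a,a), ready(d,f)}
optimal plan length = 3; 3 > 1

No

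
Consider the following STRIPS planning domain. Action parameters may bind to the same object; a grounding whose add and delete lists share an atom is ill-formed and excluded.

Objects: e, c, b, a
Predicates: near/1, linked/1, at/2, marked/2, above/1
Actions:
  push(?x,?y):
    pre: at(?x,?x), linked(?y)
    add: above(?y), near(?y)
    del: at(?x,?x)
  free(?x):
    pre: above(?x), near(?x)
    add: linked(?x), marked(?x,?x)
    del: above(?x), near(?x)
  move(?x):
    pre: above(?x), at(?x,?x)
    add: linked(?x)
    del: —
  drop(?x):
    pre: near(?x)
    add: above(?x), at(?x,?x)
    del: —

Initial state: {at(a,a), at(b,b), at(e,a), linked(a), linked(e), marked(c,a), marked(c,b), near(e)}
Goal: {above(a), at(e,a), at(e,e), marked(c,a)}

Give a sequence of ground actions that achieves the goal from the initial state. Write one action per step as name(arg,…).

1. push(b,a)  →  {above(a), at(a,a), at(e,a), linked(a), linked(e), marked(c,a), marked(c,b), near(a), near(e)}
2. drop(e)  →  {above(a), above(e), at(a,a), at(e,a), at(e,e), linked(a), linked(e), marked(c,a), marked(c,b), near(a), near(e)}

push(b,a); drop(e)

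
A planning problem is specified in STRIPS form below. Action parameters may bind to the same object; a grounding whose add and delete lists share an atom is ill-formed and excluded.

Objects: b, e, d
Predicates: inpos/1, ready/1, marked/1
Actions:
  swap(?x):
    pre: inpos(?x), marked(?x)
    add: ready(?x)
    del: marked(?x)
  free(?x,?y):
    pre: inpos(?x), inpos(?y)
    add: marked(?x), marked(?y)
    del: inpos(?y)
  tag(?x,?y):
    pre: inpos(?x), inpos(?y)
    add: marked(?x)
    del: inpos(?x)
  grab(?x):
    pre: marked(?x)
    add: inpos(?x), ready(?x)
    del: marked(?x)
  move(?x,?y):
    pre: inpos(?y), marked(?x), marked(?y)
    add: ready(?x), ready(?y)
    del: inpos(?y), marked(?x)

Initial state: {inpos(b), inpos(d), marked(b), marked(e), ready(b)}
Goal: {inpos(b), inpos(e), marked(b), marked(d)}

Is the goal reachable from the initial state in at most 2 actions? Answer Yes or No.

1. free(b,d)  →  {inpos(b), marked(b), marked(d), marked(e), ready(b)}
2. grab(e)  →  {inpos(b), inpos(e), marked(b), marked(d), ready(b), ready(e)}
optimal plan length = 2; 2 ≤ 2

Yes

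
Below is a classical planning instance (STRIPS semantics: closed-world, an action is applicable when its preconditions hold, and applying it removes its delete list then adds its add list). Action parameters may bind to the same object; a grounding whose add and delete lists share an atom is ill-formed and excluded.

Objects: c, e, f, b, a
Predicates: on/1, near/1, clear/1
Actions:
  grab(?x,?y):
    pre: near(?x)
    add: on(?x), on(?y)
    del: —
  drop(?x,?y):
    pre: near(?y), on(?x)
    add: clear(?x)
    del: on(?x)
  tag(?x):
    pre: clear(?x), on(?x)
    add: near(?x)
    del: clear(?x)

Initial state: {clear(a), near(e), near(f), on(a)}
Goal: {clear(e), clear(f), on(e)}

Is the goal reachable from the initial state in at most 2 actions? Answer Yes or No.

1. grab(e,c)  →  {clear(a), near(e), near(f), on(a), on(c), on(e)}
2. drop(e,e)  →  {clear(a), clear(e), near(e), near(f), on(a), on(c)}
3. grab(e,f)  →  {clear(a), clear(e), near(e), near(f), on(a), on(c), on(e), on(f)}
4. drop(f,e)  →  {clear(a), clear(e), clear(f), near(e), near(f), on(a), on(c), on(e)}
optimal plan length = 4; 4 > 2

No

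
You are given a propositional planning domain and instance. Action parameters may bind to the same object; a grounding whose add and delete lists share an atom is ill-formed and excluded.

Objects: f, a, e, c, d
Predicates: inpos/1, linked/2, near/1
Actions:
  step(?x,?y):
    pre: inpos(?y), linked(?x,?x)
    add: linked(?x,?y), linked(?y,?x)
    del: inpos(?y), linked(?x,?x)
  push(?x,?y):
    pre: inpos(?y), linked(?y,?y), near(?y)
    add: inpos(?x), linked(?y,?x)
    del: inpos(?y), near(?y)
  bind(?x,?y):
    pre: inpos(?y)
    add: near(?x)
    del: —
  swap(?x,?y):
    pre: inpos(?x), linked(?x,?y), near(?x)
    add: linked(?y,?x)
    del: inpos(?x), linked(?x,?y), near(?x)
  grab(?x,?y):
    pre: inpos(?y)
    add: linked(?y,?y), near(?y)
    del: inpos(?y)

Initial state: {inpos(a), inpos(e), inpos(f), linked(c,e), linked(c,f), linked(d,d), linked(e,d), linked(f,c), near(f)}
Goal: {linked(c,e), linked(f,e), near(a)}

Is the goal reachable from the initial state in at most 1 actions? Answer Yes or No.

No

1. bind(a,f)  →  {inpos(a), inpos(e), inpos(f), linked(c,e), linked(c,f), linked(d,d), linked(e,d), linked(f,c), near(a), near(f)}
2. grab(f,f)  →  {inpos(a), inpos(e), linked(c,e), linked(c,f), linked(d,d), linked(e,d), linked(f,c), linked(f,f), near(a), near(f)}
3. step(f,e)  →  {inpos(a), linked(c,e), linked(c,f), linked(d,d), linked(e,d), linked(e,f), linked(f,c), linked(f,e), near(a), near(f)}
optimal plan length = 3; 3 > 1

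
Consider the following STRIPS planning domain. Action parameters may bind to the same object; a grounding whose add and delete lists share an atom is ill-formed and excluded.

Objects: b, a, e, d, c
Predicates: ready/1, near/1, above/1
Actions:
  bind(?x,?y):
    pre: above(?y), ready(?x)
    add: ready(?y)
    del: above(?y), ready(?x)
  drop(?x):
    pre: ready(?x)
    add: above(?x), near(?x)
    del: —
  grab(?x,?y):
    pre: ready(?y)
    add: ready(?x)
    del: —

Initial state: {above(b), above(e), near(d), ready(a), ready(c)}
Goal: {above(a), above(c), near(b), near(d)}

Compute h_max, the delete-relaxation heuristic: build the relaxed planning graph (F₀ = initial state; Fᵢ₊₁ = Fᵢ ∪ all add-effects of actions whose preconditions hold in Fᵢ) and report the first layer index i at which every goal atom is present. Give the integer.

2

F0 = init (5 atoms)
F1 = F0 ∪ {above(a), above(c), near(a), near(c), ready(b), ready(d), ready(e)}  (12 atoms)
F2 = F1 ∪ {above(d), near(b), near(e)}  (15 atoms)
goal ⊆ F2  ⇒  h_max = 2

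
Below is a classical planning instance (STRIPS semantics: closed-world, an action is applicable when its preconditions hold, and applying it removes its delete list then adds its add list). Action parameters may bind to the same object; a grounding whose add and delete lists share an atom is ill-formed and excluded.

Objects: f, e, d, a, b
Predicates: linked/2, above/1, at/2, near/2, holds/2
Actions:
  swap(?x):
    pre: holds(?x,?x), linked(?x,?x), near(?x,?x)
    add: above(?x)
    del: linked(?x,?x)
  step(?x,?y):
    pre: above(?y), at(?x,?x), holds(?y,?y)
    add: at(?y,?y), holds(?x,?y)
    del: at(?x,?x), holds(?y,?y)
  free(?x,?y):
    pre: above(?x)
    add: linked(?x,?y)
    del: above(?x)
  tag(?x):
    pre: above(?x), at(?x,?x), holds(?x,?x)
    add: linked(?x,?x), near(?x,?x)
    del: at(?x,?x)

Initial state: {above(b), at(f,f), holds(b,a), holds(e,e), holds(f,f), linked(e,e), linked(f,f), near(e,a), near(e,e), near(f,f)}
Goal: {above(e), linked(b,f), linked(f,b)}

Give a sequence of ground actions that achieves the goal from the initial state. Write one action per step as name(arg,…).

1. swap(f)  →  {above(b), above(f), at(f,f), holds(b,a), holds(e,e), holds(f,f), linked(e,e), near(e,a), near(e,e), near(f,f)}
2. swap(e)  →  {above(b), above(e), above(f), at(f,f), holds(b,a), holds(e,e), holds(f,f), near(e,a), near(e,e), near(f,f)}
3. free(f,b)  →  {above(b), above(e), at(f,f), holds(b,a), holds(e,e), holds(f,f), linked(f,b), near(e,a), near(e,e), near(f,f)}
4. free(b,f)  →  {above(e), at(f,f), holds(b,a), holds(e,e), holds(f,f), linked(b,f), linked(f,b), near(e,a), near(e,e), near(f,f)}

swap(f); swap(e); free(f,b); free(b,f)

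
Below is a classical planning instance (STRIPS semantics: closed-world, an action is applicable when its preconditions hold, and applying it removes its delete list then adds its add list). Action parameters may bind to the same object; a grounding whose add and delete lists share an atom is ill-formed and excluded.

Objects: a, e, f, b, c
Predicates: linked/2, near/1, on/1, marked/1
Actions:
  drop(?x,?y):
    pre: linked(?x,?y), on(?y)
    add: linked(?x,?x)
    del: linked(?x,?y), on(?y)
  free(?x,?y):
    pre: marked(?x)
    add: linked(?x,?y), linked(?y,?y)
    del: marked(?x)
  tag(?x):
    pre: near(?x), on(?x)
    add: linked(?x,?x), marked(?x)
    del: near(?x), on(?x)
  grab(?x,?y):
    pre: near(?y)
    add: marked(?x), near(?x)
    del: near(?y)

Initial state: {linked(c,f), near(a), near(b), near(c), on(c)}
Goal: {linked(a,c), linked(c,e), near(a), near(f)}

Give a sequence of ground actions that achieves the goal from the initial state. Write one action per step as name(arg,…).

1. tag(c)  →  {linked(c,c), linked(c,f), marked(c), near(a), near(b)}
2. free(c,e)  →  {linked(c,c), linked(c,e), linked(c,f), linked(e,e), near(a), near(b)}
3. grab(f,a)  →  {linked(c,c), linked(c,e), linked(c,f), linked(e,e), marked(f), near(b), near(f)}
4. grab(a,b)  →  {linked(c,c), linked(c,e), linked(c,f), linked(e,e), marked(a), marked(f), near(a), near(f)}
5. free(a,c)  →  {linked(a,c), linked(c,c), linked(c,e), linked(c,f), linked(e,e), marked(f), near(a), near(f)}

tag(c); free(c,e); grab(f,a); grab(a,b); free(a,c)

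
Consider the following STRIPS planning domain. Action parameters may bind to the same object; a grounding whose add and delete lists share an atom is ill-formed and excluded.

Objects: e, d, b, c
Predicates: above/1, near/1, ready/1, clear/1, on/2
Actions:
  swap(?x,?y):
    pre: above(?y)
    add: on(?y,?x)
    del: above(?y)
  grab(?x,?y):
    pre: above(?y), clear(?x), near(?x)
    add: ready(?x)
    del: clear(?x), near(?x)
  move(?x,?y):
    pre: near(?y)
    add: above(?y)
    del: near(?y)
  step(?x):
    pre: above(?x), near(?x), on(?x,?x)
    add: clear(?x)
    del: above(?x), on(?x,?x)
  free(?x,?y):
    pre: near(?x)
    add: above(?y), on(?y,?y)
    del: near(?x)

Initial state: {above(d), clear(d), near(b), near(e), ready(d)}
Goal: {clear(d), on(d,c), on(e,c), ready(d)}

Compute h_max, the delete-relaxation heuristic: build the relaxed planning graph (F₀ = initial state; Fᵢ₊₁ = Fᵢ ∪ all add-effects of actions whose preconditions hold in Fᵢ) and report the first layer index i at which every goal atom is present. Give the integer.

F0 = init (5 atoms)
F1 = F0 ∪ {above(b), above(c), above(e), on(b,b), on(c,c), on(d,b), on(d,c), on(d,d), on(d,e), on(e,e)}  (15 atoms)
F2 = F1 ∪ {clear(b), clear(e), on(b,c), on(b,d), on(b,e), on(c,b), on(c,d), on(c,e), on(e,b), on(e,c), on(e,d)}  (26 atoms)
goal ⊆ F2  ⇒  h_max = 2

2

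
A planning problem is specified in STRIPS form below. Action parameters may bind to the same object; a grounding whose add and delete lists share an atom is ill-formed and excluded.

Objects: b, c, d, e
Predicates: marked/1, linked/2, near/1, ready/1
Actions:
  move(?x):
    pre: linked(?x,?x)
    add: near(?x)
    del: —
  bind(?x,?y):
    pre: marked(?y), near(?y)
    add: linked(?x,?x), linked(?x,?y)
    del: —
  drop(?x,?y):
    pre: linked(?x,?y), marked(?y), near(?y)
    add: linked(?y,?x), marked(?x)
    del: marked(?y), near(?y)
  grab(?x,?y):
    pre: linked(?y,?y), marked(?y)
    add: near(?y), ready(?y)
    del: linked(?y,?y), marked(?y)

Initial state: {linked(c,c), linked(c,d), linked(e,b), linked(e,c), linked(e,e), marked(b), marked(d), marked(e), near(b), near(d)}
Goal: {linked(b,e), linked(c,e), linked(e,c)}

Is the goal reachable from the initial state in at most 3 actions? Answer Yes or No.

1. move(e)  →  {linked(c,c), linked(c,d), linked(e,b), linked(e,c), linked(e,e), marked(b), marked(d), marked(e), near(b), near(d), near(e)}
2. bind(b,e)  →  {linked(b,b), linked(b,e), linked(c,c), linked(c,d), linked(e,b), linked(e,c), linked(e,e), marked(b), marked(d), marked(e), near(b), near(d), near(e)}
3. bind(c,e)  →  {linked(b,b), linked(b,e), linked(c,c), linked(c,d), linked(c,e), linked(e,b), linked(e,c), linked(e,e), marked(b), marked(d), marked(e), near(b), near(d), near(e)}
optimal plan length = 3; 3 ≤ 3

Yes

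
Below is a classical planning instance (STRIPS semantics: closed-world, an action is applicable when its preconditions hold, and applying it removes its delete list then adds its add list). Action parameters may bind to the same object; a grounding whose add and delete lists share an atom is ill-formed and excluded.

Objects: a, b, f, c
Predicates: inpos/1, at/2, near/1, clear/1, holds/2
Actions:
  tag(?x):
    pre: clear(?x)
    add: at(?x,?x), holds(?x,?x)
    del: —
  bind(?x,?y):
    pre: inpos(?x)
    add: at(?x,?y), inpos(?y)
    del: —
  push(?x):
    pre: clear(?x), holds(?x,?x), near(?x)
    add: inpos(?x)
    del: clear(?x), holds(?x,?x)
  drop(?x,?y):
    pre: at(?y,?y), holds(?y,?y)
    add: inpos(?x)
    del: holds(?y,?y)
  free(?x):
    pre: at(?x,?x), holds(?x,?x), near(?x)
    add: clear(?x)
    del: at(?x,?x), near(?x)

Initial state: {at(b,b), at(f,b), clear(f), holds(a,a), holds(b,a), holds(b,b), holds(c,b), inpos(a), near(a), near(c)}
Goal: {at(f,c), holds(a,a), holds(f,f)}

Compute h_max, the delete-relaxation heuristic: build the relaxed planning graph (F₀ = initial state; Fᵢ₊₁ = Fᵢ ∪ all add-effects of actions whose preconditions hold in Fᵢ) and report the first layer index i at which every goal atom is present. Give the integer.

F0 = init (10 atoms)
F1 = F0 ∪ {at(a,a), at(a,b), at(a,c), at(a,f), at(f,f), holds(f,f), inpos(b), inpos(c), inpos(f)}  (19 atoms)
F2 = F1 ∪ {at(b,a), at(b,c), at(b,f), at(c,a), at(c,b), at(c,c), at(c,f), at(f,a), at(f,c), clear(a)}  (29 atoms)
goal ⊆ F2  ⇒  h_max = 2

2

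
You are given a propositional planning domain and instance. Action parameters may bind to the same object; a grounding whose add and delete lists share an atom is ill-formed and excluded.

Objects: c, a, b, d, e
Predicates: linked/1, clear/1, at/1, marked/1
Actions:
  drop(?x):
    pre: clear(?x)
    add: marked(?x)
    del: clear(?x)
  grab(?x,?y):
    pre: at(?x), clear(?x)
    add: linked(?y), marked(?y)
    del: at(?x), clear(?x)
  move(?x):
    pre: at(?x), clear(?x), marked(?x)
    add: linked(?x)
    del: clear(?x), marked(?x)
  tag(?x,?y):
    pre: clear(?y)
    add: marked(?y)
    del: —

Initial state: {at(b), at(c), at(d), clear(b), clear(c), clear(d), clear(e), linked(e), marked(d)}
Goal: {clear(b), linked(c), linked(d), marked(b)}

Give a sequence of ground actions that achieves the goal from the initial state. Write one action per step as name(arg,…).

grab(c,c); grab(d,d); tag(c,b)

1. grab(c,c)  →  {at(b), at(d), clear(b), clear(d), clear(e), linked(c), linked(e), marked(c), marked(d)}
2. grab(d,d)  →  {at(b), clear(b), clear(e), linked(c), linked(d), linked(e), marked(c), marked(d)}
3. tag(c,b)  →  {at(b), clear(b), clear(e), linked(c), linked(d), linked(e), marked(b), marked(c), marked(d)}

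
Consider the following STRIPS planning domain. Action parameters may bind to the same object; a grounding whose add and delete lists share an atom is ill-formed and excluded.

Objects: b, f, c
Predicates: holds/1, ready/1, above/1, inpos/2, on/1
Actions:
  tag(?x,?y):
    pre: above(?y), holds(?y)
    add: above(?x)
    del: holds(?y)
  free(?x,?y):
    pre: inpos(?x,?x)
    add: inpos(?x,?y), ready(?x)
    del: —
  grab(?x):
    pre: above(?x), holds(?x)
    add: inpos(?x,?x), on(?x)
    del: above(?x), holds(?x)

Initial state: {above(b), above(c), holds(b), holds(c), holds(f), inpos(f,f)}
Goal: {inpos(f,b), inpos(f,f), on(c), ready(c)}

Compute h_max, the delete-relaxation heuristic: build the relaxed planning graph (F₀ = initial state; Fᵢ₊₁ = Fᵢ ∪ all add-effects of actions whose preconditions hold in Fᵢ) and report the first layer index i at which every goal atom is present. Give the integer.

F0 = init (6 atoms)
F1 = F0 ∪ {above(f), inpos(b,b), inpos(c,c), inpos(f,b), inpos(f,c), on(b), on(c), ready(f)}  (14 atoms)
F2 = F1 ∪ {inpos(b,c), inpos(b,f), inpos(c,b), inpos(c,f), on(f), ready(b), ready(c)}  (21 atoms)
goal ⊆ F2  ⇒  h_max = 2

2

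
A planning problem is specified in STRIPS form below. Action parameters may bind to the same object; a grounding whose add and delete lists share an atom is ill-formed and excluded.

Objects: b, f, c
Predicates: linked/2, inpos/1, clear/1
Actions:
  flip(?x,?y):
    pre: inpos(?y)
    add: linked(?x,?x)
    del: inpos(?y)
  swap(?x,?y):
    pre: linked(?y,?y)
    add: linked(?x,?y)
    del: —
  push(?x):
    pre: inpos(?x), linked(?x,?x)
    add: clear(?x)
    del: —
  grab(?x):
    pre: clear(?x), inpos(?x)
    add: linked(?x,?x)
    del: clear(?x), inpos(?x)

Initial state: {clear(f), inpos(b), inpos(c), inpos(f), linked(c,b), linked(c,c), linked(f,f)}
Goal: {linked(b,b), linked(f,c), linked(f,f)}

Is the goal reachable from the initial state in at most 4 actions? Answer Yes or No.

1. flip(b,b)  →  {clear(f), inpos(c), inpos(f), linked(b,b), linked(c,b), linked(c,c), linked(f,f)}
2. swap(f,c)  →  {clear(f), inpos(c), inpos(f), linked(b,b), linked(c,b), linked(c,c), linked(f,c), linked(f,f)}
optimal plan length = 2; 2 ≤ 4

Yes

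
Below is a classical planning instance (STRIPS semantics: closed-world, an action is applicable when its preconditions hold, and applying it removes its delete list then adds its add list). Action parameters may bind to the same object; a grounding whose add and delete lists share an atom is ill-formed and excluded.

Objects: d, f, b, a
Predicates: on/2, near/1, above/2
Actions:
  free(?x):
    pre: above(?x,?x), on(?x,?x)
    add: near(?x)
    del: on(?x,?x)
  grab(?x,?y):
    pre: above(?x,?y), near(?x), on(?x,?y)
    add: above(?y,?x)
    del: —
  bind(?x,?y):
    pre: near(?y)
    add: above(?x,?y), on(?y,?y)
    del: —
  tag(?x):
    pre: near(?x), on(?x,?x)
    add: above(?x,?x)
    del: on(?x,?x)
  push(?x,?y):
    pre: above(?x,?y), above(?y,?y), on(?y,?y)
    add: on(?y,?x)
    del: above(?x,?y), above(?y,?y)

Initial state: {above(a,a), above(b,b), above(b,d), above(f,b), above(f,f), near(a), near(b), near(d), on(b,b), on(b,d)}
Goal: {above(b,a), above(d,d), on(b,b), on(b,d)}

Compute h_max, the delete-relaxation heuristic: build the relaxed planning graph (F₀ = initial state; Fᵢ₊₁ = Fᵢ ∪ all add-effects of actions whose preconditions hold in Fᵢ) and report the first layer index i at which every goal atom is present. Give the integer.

1

F0 = init (10 atoms)
F1 = F0 ∪ {above(a,b), above(a,d), above(b,a), above(d,a), above(d,b), above(d,d), above(f,a), above(f,d), on(a,a), on(b,f), on(d,d)}  (21 atoms)
goal ⊆ F1  ⇒  h_max = 1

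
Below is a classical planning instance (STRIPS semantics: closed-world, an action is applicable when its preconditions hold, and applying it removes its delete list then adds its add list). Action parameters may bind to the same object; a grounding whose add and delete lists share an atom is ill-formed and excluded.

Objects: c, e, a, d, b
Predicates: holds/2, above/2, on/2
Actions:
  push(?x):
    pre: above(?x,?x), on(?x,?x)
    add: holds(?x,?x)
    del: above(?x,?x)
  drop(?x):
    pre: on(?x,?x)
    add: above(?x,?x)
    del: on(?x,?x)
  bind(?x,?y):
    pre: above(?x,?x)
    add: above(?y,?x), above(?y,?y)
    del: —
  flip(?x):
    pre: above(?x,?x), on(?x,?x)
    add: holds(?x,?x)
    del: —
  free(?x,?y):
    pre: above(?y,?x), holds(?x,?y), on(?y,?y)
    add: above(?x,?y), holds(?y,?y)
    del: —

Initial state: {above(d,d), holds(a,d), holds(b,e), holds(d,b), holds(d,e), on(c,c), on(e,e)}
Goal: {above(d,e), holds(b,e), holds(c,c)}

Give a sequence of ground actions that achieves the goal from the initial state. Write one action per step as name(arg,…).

1. drop(e)  →  {above(d,d), above(e,e), holds(a,d), holds(b,e), holds(d,b), holds(d,e), on(c,c)}
2. bind(e,c)  →  {above(c,c), above(c,e), above(d,d), above(e,e), holds(a,d), holds(b,e), holds(d,b), holds(d,e), on(c,c)}
3. push(c)  →  {above(c,e), above(d,d), above(e,e), holds(a,d), holds(b,e), holds(c,c), holds(d,b), holds(d,e), on(c,c)}
4. bind(e,d)  →  {above(c,e), above(d,d), above(d,e), above(e,e), holds(a,d), holds(b,e), holds(c,c), holds(d,b), holds(d,e), on(c,c)}

drop(e); bind(e,c); push(c); bind(e,d)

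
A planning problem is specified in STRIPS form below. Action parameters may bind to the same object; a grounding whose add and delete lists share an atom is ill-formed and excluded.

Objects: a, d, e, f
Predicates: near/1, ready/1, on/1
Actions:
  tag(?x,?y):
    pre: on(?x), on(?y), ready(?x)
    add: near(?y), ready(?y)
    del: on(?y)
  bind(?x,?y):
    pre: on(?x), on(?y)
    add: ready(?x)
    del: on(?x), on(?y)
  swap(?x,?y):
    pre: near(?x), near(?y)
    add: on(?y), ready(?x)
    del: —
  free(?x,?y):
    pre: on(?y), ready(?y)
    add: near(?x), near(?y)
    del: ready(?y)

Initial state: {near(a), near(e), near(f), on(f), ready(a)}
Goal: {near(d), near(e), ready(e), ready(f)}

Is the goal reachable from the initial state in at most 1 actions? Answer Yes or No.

No

1. bind(f,f)  →  {near(a), near(e), near(f), ready(a), ready(f)}
2. swap(e,a)  →  {near(a), near(e), near(f), on(a), ready(a), ready(e), ready(f)}
3. free(d,a)  →  {near(a), near(d), near(e), near(f), on(a), ready(e), ready(f)}
optimal plan length = 3; 3 > 1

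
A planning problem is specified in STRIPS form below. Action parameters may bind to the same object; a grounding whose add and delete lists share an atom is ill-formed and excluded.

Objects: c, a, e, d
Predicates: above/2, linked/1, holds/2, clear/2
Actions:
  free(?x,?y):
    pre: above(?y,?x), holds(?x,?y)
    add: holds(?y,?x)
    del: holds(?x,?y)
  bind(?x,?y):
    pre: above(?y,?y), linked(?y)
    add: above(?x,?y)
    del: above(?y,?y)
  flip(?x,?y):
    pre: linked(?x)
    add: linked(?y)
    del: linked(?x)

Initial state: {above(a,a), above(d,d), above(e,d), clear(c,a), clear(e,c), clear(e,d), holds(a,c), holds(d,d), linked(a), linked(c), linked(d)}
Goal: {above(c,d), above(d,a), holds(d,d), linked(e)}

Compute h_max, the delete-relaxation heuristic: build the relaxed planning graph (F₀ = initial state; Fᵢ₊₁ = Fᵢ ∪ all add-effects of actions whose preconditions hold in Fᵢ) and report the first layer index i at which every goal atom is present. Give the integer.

F0 = init (11 atoms)
F1 = F0 ∪ {above(a,d), above(c,a), above(c,d), above(d,a), above(e,a), linked(e)}  (17 atoms)
goal ⊆ F1  ⇒  h_max = 1

1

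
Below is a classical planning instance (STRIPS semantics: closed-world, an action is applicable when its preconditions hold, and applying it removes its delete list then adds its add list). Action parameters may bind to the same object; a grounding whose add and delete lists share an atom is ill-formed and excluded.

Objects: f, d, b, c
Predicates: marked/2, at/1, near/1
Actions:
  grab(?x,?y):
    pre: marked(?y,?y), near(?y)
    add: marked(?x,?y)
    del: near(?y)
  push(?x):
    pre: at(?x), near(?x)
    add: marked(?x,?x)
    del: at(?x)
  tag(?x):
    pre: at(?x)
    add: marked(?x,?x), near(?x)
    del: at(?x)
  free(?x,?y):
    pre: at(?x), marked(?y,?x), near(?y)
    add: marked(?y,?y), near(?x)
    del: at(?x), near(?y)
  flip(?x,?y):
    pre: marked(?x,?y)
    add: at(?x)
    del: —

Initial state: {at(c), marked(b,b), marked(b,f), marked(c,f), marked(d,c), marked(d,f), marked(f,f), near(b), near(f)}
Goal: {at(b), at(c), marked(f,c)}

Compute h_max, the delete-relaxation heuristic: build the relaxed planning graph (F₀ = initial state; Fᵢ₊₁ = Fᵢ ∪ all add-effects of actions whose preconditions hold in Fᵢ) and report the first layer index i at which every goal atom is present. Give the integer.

2

F0 = init (9 atoms)
F1 = F0 ∪ {at(b), at(d), at(f), marked(c,b), marked(c,c), marked(d,b), marked(f,b), near(c)}  (17 atoms)
F2 = F1 ∪ {marked(b,c), marked(d,d), marked(f,c), near(d)}  (21 atoms)
goal ⊆ F2  ⇒  h_max = 2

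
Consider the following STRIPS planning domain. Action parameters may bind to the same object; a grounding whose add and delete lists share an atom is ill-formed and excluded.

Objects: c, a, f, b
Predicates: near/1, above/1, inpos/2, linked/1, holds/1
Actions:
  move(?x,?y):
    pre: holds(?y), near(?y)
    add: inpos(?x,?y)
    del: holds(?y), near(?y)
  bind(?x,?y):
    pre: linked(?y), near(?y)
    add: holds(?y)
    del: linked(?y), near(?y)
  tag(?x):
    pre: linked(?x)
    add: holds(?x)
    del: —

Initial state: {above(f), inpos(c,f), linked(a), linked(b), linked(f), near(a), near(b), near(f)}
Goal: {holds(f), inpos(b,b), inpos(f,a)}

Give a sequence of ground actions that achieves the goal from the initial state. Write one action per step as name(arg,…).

1. bind(c,f)  →  {above(f), holds(f), inpos(c,f), linked(a), linked(b), near(a), near(b)}
2. tag(a)  →  {above(f), holds(a), holds(f), inpos(c,f), linked(a), linked(b), near(a), near(b)}
3. move(f,a)  →  {above(f), holds(f), inpos(c,f), inpos(f,a), linked(a), linked(b), near(b)}
4. tag(b)  →  {above(f), holds(b), holds(f), inpos(c,f), inpos(f,a), linked(a), linked(b), near(b)}
5. move(b,b)  →  {above(f), holds(f), inpos(b,b), inpos(c,f), inpos(f,a), linked(a), linked(b)}

bind(c,f); tag(a); move(f,a); tag(b); move(b,b)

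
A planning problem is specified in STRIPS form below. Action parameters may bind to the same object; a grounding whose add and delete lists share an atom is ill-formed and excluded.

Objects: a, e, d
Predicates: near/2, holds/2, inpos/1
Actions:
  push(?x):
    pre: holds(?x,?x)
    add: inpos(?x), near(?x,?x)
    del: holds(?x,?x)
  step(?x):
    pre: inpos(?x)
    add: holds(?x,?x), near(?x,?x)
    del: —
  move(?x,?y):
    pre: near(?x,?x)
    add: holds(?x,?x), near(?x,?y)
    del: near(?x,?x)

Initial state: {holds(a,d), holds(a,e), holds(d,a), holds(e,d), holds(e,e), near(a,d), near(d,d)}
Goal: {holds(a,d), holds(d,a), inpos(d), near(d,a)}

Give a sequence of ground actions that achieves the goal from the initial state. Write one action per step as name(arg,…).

1. move(d,a)  →  {holds(a,d), holds(a,e), holds(d,a), holds(d,d), holds(e,d), holds(e,e), near(a,d), near(d,a)}
2. push(d)  →  {holds(a,d), holds(a,e), holds(d,a), holds(e,d), holds(e,e), inpos(d), near(a,d), near(d,a), near(d,d)}

move(d,a); push(d)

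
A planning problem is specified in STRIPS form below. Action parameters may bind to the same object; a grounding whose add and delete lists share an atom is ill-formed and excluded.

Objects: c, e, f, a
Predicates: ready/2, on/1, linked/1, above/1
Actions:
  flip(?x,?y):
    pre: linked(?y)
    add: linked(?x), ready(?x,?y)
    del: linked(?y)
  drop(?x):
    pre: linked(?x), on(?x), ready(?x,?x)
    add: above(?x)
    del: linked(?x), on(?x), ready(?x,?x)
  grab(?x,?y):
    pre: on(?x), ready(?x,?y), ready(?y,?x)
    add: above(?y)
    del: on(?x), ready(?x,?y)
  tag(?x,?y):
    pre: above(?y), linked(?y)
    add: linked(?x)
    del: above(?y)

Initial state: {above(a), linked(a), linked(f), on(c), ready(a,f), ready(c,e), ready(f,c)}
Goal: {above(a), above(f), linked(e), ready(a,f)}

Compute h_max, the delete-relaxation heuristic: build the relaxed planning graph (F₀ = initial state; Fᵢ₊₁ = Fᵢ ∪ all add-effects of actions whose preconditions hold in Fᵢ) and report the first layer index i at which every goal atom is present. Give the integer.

F0 = init (7 atoms)
F1 = F0 ∪ {linked(c), linked(e), ready(c,a), ready(c,f), ready(e,a), ready(e,f), ready(f,a)}  (14 atoms)
F2 = F1 ∪ {above(f), ready(a,c), ready(a,e), ready(e,c), ready(f,e)}  (19 atoms)
goal ⊆ F2  ⇒  h_max = 2

2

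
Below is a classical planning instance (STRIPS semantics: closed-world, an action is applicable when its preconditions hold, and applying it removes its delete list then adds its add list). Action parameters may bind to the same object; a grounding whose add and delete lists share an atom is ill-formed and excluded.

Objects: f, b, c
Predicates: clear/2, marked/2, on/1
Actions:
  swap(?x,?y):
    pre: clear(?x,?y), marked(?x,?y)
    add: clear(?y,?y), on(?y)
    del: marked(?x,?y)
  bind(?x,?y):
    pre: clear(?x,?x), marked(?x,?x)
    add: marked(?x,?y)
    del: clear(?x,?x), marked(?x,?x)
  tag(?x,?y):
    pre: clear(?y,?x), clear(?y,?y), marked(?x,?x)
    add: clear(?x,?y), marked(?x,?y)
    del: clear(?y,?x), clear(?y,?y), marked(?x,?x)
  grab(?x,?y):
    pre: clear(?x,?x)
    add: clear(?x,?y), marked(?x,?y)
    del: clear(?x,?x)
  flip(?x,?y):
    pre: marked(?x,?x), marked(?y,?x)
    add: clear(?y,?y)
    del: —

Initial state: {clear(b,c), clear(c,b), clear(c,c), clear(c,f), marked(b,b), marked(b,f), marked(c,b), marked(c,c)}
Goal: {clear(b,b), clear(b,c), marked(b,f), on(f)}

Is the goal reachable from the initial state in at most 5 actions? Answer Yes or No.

Yes

1. swap(c,b)  →  {clear(b,b), clear(b,c), clear(c,b), clear(c,c), clear(c,f), marked(b,b), marked(b,f), marked(c,c), on(b)}
2. bind(c,f)  →  {clear(b,b), clear(b,c), clear(c,b), clear(c,f), marked(b,b), marked(b,f), marked(c,f), on(b)}
3. swap(c,f)  →  {clear(b,b), clear(b,c), clear(c,b), clear(c,f), clear(f,f), marked(b,b), marked(b,f), on(b), on(f)}
optimal plan length = 3; 3 ≤ 5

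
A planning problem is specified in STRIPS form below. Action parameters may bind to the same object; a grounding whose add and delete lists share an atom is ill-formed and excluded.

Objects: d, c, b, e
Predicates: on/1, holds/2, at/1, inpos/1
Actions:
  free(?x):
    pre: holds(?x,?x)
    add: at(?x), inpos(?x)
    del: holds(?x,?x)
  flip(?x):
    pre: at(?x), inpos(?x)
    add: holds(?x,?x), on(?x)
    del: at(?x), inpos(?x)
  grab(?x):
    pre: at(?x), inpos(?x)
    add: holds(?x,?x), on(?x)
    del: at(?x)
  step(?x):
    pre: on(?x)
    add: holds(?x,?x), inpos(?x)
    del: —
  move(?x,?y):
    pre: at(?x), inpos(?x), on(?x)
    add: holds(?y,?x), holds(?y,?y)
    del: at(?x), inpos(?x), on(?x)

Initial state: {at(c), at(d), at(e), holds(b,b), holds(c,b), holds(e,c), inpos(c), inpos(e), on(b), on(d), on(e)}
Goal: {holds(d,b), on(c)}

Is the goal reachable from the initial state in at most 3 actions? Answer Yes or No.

Yes

1. free(b)  →  {at(b), at(c), at(d), at(e), holds(c,b), holds(e,c), inpos(b), inpos(c), inpos(e), on(b), on(d), on(e)}
2. flip(c)  →  {at(b), at(d), at(e), holds(c,b), holds(c,c), holds(e,c), inpos(b), inpos(e), on(b), on(c), on(d), on(e)}
3. move(b,d)  →  {at(d), at(e), holds(c,b), holds(c,c), holds(d,b), holds(d,d), holds(e,c), inpos(e), on(c), on(d), on(e)}
optimal plan length = 3; 3 ≤ 3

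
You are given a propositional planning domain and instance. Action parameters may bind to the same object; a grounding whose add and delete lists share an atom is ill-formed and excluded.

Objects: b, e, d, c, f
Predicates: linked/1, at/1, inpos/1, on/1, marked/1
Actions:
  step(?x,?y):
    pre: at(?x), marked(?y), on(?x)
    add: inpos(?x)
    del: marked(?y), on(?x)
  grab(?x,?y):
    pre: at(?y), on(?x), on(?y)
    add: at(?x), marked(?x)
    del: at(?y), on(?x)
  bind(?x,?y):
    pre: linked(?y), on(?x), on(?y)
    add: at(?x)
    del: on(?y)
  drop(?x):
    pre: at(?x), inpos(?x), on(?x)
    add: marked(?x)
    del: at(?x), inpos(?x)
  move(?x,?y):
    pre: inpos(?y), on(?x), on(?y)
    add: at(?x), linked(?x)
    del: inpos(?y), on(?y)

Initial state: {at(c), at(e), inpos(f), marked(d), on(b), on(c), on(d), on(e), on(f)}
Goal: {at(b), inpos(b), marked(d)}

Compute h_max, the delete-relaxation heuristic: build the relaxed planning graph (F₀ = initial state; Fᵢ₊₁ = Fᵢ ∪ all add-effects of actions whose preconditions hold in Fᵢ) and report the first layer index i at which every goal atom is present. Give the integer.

F0 = init (9 atoms)
F1 = F0 ∪ {at(b), at(d), at(f), inpos(c), inpos(e), linked(b), linked(c), linked(d), linked(e), linked(f), marked(b), marked(c), marked(e), marked(f)}  (23 atoms)
F2 = F1 ∪ {inpos(b), inpos(d)}  (25 atoms)
goal ⊆ F2  ⇒  h_max = 2

2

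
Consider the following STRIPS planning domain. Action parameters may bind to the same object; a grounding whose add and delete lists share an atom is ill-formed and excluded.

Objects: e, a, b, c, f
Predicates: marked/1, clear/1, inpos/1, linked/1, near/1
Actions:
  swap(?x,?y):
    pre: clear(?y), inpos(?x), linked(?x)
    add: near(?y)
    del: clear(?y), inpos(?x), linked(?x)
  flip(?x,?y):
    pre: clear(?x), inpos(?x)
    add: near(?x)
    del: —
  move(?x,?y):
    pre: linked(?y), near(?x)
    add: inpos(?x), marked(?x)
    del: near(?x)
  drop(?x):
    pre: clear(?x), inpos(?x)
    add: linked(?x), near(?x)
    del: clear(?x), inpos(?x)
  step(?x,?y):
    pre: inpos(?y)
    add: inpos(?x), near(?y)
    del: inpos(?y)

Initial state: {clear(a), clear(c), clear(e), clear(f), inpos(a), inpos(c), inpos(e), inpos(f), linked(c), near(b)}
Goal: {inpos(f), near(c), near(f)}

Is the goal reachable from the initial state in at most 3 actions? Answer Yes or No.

Yes

1. swap(c,c)  →  {clear(a), clear(e), clear(f), inpos(a), inpos(e), inpos(f), near(b), near(c)}
2. flip(f,e)  →  {clear(a), clear(e), clear(f), inpos(a), inpos(e), inpos(f), near(b), near(c), near(f)}
optimal plan length = 2; 2 ≤ 3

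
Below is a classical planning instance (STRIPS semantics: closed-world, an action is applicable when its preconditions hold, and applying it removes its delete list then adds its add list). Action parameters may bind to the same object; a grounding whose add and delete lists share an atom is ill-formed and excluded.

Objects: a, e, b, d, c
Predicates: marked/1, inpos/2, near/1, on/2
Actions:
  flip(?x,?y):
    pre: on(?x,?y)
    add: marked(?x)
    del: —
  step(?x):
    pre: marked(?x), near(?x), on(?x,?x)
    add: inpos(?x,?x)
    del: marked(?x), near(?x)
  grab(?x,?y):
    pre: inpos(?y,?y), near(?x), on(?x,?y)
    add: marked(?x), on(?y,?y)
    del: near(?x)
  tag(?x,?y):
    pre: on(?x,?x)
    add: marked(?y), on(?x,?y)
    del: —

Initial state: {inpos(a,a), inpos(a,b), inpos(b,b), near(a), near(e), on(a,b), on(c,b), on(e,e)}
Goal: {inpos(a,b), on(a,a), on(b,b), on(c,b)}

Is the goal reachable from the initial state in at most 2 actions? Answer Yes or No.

1. grab(a,b)  →  {inpos(a,a), inpos(a,b), inpos(b,b), marked(a), near(e), on(a,b), on(b,b), on(c,b), on(e,e)}
2. tag(e,a)  →  {inpos(a,a), inpos(a,b), inpos(b,b), marked(a), near(e), on(a,b), on(b,b), on(c,b), on(e,a), on(e,e)}
3. grab(e,a)  →  {inpos(a,a), inpos(a,b), inpos(b,b), marked(a), marked(e), on(a,a), on(a,b), on(b,b), on(c,b), on(e,a), on(e,e)}
optimal plan length = 3; 3 > 2

No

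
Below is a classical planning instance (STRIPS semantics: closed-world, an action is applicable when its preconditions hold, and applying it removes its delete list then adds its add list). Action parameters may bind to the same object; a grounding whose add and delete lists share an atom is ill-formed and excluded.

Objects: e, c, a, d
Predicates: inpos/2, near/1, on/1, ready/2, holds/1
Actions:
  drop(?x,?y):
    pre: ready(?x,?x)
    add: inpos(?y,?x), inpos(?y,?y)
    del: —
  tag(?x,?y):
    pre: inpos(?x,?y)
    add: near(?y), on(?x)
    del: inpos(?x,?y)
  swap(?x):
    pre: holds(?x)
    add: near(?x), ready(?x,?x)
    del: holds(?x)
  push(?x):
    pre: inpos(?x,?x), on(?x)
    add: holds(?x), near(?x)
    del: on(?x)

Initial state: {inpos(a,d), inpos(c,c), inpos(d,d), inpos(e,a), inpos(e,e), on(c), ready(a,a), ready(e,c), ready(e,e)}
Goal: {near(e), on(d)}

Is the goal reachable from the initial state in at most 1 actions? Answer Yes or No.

1. drop(e,d)  →  {inpos(a,d), inpos(c,c), inpos(d,d), inpos(d,e), inpos(e,a), inpos(e,e), on(c), ready(a,a), ready(e,c), ready(e,e)}
2. tag(d,e)  →  {inpos(a,d), inpos(c,c), inpos(d,d), inpos(e,a), inpos(e,e), near(e), on(c), on(d), ready(a,a), ready(e,c), ready(e,e)}
optimal plan length = 2; 2 > 1

No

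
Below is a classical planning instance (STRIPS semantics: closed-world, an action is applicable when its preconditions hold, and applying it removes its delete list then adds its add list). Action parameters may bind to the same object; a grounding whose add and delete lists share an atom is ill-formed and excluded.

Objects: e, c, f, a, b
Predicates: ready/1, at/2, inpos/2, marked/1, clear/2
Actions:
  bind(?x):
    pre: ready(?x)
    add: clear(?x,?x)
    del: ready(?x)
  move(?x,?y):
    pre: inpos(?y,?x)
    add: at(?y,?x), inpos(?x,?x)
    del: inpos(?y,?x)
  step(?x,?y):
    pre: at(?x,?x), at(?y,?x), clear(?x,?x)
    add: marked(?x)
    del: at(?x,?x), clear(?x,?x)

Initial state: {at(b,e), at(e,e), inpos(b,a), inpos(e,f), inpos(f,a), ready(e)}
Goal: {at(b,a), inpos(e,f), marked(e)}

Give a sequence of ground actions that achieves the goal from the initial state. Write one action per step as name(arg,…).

bind(e); move(a,b); step(e,e)

1. bind(e)  →  {at(b,e), at(e,e), clear(e,e), inpos(b,a), inpos(e,f), inpos(f,a)}
2. move(a,b)  →  {at(b,a), at(b,e), at(e,e), clear(e,e), inpos(a,a), inpos(e,f), inpos(f,a)}
3. step(e,e)  →  {at(b,a), at(b,e), inpos(a,a), inpos(e,f), inpos(f,a), marked(e)}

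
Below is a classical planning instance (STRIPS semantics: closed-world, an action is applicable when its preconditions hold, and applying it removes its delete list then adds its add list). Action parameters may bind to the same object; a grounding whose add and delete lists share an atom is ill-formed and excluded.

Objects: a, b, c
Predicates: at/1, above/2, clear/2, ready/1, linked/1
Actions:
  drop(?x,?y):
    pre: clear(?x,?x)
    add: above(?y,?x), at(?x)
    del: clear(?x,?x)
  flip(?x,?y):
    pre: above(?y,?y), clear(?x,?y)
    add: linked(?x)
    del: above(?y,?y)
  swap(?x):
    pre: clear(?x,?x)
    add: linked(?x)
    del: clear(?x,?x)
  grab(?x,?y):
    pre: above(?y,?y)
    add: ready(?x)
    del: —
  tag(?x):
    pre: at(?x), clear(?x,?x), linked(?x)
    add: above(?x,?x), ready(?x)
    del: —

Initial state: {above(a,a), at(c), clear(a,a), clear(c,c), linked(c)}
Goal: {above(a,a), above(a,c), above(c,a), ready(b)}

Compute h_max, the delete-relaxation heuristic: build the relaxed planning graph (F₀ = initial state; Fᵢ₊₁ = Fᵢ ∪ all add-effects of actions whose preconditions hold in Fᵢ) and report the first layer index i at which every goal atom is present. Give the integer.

1

F0 = init (5 atoms)
F1 = F0 ∪ {above(a,c), above(b,a), above(b,c), above(c,a), above(c,c), at(a), linked(a), ready(a), ready(b), ready(c)}  (15 atoms)
goal ⊆ F1  ⇒  h_max = 1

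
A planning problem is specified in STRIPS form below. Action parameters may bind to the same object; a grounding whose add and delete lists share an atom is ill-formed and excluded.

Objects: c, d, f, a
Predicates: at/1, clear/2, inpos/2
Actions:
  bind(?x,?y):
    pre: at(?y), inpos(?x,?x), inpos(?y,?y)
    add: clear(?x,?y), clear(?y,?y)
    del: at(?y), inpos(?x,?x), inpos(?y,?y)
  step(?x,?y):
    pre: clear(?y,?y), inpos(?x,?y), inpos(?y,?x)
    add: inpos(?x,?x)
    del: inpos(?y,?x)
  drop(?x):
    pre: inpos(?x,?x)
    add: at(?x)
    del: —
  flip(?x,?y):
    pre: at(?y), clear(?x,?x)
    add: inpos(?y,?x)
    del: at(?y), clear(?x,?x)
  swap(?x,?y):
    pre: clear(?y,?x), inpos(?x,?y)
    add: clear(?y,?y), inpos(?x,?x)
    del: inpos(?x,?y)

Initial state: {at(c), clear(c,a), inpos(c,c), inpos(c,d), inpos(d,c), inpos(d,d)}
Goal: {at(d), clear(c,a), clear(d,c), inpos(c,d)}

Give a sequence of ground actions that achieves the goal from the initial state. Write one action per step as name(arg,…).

drop(d); bind(d,c)

1. drop(d)  →  {at(c), at(d), clear(c,a), inpos(c,c), inpos(c,d), inpos(d,c), inpos(d,d)}
2. bind(d,c)  →  {at(d), clear(c,a), clear(c,c), clear(d,c), inpos(c,d), inpos(d,c)}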